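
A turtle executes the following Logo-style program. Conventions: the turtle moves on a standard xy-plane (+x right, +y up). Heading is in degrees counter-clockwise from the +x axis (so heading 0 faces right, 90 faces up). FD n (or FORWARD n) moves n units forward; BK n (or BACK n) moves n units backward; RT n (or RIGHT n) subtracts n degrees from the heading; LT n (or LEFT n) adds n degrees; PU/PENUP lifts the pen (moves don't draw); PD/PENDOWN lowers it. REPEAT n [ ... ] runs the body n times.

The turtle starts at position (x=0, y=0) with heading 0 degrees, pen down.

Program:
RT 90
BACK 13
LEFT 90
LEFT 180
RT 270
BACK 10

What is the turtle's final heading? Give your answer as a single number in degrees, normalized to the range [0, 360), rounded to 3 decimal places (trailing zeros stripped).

Answer: 270

Derivation:
Executing turtle program step by step:
Start: pos=(0,0), heading=0, pen down
RT 90: heading 0 -> 270
BK 13: (0,0) -> (0,13) [heading=270, draw]
LT 90: heading 270 -> 0
LT 180: heading 0 -> 180
RT 270: heading 180 -> 270
BK 10: (0,13) -> (0,23) [heading=270, draw]
Final: pos=(0,23), heading=270, 2 segment(s) drawn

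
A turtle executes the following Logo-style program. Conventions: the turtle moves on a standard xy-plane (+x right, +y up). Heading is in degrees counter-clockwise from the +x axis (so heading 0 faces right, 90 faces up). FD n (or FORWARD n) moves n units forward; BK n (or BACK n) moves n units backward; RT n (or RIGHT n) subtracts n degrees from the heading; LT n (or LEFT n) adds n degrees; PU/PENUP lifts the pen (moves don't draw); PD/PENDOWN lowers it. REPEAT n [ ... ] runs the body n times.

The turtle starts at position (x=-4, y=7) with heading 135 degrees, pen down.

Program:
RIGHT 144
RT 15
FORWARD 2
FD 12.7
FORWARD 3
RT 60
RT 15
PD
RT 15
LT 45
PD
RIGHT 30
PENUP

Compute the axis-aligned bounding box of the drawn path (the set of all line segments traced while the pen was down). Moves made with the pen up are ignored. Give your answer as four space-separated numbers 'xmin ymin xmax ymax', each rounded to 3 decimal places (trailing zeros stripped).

Executing turtle program step by step:
Start: pos=(-4,7), heading=135, pen down
RT 144: heading 135 -> 351
RT 15: heading 351 -> 336
FD 2: (-4,7) -> (-2.173,6.187) [heading=336, draw]
FD 12.7: (-2.173,6.187) -> (9.429,1.021) [heading=336, draw]
FD 3: (9.429,1.021) -> (12.17,-0.199) [heading=336, draw]
RT 60: heading 336 -> 276
RT 15: heading 276 -> 261
PD: pen down
RT 15: heading 261 -> 246
LT 45: heading 246 -> 291
PD: pen down
RT 30: heading 291 -> 261
PU: pen up
Final: pos=(12.17,-0.199), heading=261, 3 segment(s) drawn

Segment endpoints: x in {-4, -2.173, 9.429, 12.17}, y in {-0.199, 1.021, 6.187, 7}
xmin=-4, ymin=-0.199, xmax=12.17, ymax=7

Answer: -4 -0.199 12.17 7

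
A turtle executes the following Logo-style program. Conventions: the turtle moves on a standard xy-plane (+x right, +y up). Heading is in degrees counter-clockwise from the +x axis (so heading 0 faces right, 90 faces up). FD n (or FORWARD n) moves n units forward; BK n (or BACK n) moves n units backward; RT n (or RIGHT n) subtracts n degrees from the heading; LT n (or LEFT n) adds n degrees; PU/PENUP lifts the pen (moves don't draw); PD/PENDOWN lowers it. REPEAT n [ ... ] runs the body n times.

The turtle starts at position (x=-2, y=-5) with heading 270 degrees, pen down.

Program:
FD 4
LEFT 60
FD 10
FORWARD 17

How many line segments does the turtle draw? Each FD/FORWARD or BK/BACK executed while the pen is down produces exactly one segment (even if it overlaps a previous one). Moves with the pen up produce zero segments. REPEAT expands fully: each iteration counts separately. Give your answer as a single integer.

Executing turtle program step by step:
Start: pos=(-2,-5), heading=270, pen down
FD 4: (-2,-5) -> (-2,-9) [heading=270, draw]
LT 60: heading 270 -> 330
FD 10: (-2,-9) -> (6.66,-14) [heading=330, draw]
FD 17: (6.66,-14) -> (21.383,-22.5) [heading=330, draw]
Final: pos=(21.383,-22.5), heading=330, 3 segment(s) drawn
Segments drawn: 3

Answer: 3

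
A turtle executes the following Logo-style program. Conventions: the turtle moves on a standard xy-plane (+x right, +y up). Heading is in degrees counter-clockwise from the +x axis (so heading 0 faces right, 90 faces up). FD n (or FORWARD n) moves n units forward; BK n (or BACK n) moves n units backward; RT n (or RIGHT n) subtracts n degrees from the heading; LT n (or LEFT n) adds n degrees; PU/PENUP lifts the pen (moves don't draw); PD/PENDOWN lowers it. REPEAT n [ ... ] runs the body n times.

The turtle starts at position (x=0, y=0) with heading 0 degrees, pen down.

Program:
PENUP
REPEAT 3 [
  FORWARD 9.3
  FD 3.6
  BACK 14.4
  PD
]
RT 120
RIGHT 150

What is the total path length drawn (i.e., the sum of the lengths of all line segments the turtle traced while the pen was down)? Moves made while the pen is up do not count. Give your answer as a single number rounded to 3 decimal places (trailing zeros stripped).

Executing turtle program step by step:
Start: pos=(0,0), heading=0, pen down
PU: pen up
REPEAT 3 [
  -- iteration 1/3 --
  FD 9.3: (0,0) -> (9.3,0) [heading=0, move]
  FD 3.6: (9.3,0) -> (12.9,0) [heading=0, move]
  BK 14.4: (12.9,0) -> (-1.5,0) [heading=0, move]
  PD: pen down
  -- iteration 2/3 --
  FD 9.3: (-1.5,0) -> (7.8,0) [heading=0, draw]
  FD 3.6: (7.8,0) -> (11.4,0) [heading=0, draw]
  BK 14.4: (11.4,0) -> (-3,0) [heading=0, draw]
  PD: pen down
  -- iteration 3/3 --
  FD 9.3: (-3,0) -> (6.3,0) [heading=0, draw]
  FD 3.6: (6.3,0) -> (9.9,0) [heading=0, draw]
  BK 14.4: (9.9,0) -> (-4.5,0) [heading=0, draw]
  PD: pen down
]
RT 120: heading 0 -> 240
RT 150: heading 240 -> 90
Final: pos=(-4.5,0), heading=90, 6 segment(s) drawn

Segment lengths:
  seg 1: (-1.5,0) -> (7.8,0), length = 9.3
  seg 2: (7.8,0) -> (11.4,0), length = 3.6
  seg 3: (11.4,0) -> (-3,0), length = 14.4
  seg 4: (-3,0) -> (6.3,0), length = 9.3
  seg 5: (6.3,0) -> (9.9,0), length = 3.6
  seg 6: (9.9,0) -> (-4.5,0), length = 14.4
Total = 54.6

Answer: 54.6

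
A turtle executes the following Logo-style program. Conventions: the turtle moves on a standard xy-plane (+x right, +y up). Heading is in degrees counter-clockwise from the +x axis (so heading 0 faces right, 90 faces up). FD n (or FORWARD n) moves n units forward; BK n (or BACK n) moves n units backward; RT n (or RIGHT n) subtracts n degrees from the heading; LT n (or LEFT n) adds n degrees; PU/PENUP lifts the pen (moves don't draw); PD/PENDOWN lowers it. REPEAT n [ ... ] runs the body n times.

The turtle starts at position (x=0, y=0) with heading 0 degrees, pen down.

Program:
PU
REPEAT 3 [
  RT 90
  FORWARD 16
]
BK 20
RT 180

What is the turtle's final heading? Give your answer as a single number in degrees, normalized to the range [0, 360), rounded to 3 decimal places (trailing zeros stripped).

Answer: 270

Derivation:
Executing turtle program step by step:
Start: pos=(0,0), heading=0, pen down
PU: pen up
REPEAT 3 [
  -- iteration 1/3 --
  RT 90: heading 0 -> 270
  FD 16: (0,0) -> (0,-16) [heading=270, move]
  -- iteration 2/3 --
  RT 90: heading 270 -> 180
  FD 16: (0,-16) -> (-16,-16) [heading=180, move]
  -- iteration 3/3 --
  RT 90: heading 180 -> 90
  FD 16: (-16,-16) -> (-16,0) [heading=90, move]
]
BK 20: (-16,0) -> (-16,-20) [heading=90, move]
RT 180: heading 90 -> 270
Final: pos=(-16,-20), heading=270, 0 segment(s) drawn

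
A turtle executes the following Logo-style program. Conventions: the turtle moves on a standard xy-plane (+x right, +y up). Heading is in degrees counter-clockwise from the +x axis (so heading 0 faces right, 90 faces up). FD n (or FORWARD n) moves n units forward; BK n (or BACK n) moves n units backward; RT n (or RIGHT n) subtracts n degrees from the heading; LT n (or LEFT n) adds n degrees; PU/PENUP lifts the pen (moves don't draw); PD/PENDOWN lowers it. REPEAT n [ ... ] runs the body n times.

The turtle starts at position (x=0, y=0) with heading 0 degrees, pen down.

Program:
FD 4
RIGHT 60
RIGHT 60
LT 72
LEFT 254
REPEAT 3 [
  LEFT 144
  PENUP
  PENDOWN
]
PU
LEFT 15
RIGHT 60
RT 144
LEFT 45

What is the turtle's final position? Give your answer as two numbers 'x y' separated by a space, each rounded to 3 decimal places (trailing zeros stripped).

Answer: 4 0

Derivation:
Executing turtle program step by step:
Start: pos=(0,0), heading=0, pen down
FD 4: (0,0) -> (4,0) [heading=0, draw]
RT 60: heading 0 -> 300
RT 60: heading 300 -> 240
LT 72: heading 240 -> 312
LT 254: heading 312 -> 206
REPEAT 3 [
  -- iteration 1/3 --
  LT 144: heading 206 -> 350
  PU: pen up
  PD: pen down
  -- iteration 2/3 --
  LT 144: heading 350 -> 134
  PU: pen up
  PD: pen down
  -- iteration 3/3 --
  LT 144: heading 134 -> 278
  PU: pen up
  PD: pen down
]
PU: pen up
LT 15: heading 278 -> 293
RT 60: heading 293 -> 233
RT 144: heading 233 -> 89
LT 45: heading 89 -> 134
Final: pos=(4,0), heading=134, 1 segment(s) drawn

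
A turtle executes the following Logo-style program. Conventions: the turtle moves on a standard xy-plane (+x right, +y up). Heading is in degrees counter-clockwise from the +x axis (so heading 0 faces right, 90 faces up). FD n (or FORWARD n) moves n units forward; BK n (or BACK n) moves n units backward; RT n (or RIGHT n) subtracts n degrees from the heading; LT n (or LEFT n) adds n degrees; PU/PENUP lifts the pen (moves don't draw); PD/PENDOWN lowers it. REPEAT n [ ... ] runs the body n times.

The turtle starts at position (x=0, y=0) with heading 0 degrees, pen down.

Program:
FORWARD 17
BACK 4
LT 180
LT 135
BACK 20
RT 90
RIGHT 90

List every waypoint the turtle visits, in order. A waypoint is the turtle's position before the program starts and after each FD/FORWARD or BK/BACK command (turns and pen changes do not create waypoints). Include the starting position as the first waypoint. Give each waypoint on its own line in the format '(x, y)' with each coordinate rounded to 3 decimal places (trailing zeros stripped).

Executing turtle program step by step:
Start: pos=(0,0), heading=0, pen down
FD 17: (0,0) -> (17,0) [heading=0, draw]
BK 4: (17,0) -> (13,0) [heading=0, draw]
LT 180: heading 0 -> 180
LT 135: heading 180 -> 315
BK 20: (13,0) -> (-1.142,14.142) [heading=315, draw]
RT 90: heading 315 -> 225
RT 90: heading 225 -> 135
Final: pos=(-1.142,14.142), heading=135, 3 segment(s) drawn
Waypoints (4 total):
(0, 0)
(17, 0)
(13, 0)
(-1.142, 14.142)

Answer: (0, 0)
(17, 0)
(13, 0)
(-1.142, 14.142)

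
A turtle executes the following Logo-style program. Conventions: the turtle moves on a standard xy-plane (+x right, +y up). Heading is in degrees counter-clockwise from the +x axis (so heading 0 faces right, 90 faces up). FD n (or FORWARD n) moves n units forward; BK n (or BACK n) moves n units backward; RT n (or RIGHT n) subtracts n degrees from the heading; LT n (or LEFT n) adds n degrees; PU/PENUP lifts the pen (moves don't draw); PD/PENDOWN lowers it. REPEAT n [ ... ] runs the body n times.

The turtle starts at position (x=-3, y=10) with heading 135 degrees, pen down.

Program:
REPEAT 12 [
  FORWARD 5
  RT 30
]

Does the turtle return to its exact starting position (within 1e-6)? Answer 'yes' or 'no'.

Executing turtle program step by step:
Start: pos=(-3,10), heading=135, pen down
REPEAT 12 [
  -- iteration 1/12 --
  FD 5: (-3,10) -> (-6.536,13.536) [heading=135, draw]
  RT 30: heading 135 -> 105
  -- iteration 2/12 --
  FD 5: (-6.536,13.536) -> (-7.83,18.365) [heading=105, draw]
  RT 30: heading 105 -> 75
  -- iteration 3/12 --
  FD 5: (-7.83,18.365) -> (-6.536,23.195) [heading=75, draw]
  RT 30: heading 75 -> 45
  -- iteration 4/12 --
  FD 5: (-6.536,23.195) -> (-3,26.73) [heading=45, draw]
  RT 30: heading 45 -> 15
  -- iteration 5/12 --
  FD 5: (-3,26.73) -> (1.83,28.024) [heading=15, draw]
  RT 30: heading 15 -> 345
  -- iteration 6/12 --
  FD 5: (1.83,28.024) -> (6.659,26.73) [heading=345, draw]
  RT 30: heading 345 -> 315
  -- iteration 7/12 --
  FD 5: (6.659,26.73) -> (10.195,23.195) [heading=315, draw]
  RT 30: heading 315 -> 285
  -- iteration 8/12 --
  FD 5: (10.195,23.195) -> (11.489,18.365) [heading=285, draw]
  RT 30: heading 285 -> 255
  -- iteration 9/12 --
  FD 5: (11.489,18.365) -> (10.195,13.536) [heading=255, draw]
  RT 30: heading 255 -> 225
  -- iteration 10/12 --
  FD 5: (10.195,13.536) -> (6.659,10) [heading=225, draw]
  RT 30: heading 225 -> 195
  -- iteration 11/12 --
  FD 5: (6.659,10) -> (1.83,8.706) [heading=195, draw]
  RT 30: heading 195 -> 165
  -- iteration 12/12 --
  FD 5: (1.83,8.706) -> (-3,10) [heading=165, draw]
  RT 30: heading 165 -> 135
]
Final: pos=(-3,10), heading=135, 12 segment(s) drawn

Start position: (-3, 10)
Final position: (-3, 10)
Distance = 0; < 1e-6 -> CLOSED

Answer: yes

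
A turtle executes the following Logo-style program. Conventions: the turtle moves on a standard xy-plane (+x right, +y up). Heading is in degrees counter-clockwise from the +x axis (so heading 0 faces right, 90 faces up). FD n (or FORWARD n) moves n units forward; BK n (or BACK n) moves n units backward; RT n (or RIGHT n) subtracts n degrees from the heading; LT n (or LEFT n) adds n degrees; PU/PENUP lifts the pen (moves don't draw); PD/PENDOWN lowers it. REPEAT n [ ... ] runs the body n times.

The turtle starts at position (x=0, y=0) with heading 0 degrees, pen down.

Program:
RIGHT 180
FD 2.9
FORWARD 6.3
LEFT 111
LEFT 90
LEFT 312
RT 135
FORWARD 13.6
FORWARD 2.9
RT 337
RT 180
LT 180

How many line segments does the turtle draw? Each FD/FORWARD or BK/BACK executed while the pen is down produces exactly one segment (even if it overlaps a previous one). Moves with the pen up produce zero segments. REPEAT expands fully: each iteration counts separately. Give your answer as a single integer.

Executing turtle program step by step:
Start: pos=(0,0), heading=0, pen down
RT 180: heading 0 -> 180
FD 2.9: (0,0) -> (-2.9,0) [heading=180, draw]
FD 6.3: (-2.9,0) -> (-9.2,0) [heading=180, draw]
LT 111: heading 180 -> 291
LT 90: heading 291 -> 21
LT 312: heading 21 -> 333
RT 135: heading 333 -> 198
FD 13.6: (-9.2,0) -> (-22.134,-4.203) [heading=198, draw]
FD 2.9: (-22.134,-4.203) -> (-24.892,-5.099) [heading=198, draw]
RT 337: heading 198 -> 221
RT 180: heading 221 -> 41
LT 180: heading 41 -> 221
Final: pos=(-24.892,-5.099), heading=221, 4 segment(s) drawn
Segments drawn: 4

Answer: 4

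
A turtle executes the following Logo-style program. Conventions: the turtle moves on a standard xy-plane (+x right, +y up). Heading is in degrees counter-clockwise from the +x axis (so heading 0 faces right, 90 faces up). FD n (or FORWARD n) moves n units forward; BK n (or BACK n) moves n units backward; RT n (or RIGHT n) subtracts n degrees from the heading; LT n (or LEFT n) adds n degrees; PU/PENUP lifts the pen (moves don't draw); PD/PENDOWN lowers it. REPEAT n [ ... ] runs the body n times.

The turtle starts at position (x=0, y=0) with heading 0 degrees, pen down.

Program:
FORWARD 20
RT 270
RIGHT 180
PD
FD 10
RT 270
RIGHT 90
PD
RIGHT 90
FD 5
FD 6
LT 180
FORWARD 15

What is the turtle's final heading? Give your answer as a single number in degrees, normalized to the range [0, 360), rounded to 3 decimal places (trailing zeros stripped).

Executing turtle program step by step:
Start: pos=(0,0), heading=0, pen down
FD 20: (0,0) -> (20,0) [heading=0, draw]
RT 270: heading 0 -> 90
RT 180: heading 90 -> 270
PD: pen down
FD 10: (20,0) -> (20,-10) [heading=270, draw]
RT 270: heading 270 -> 0
RT 90: heading 0 -> 270
PD: pen down
RT 90: heading 270 -> 180
FD 5: (20,-10) -> (15,-10) [heading=180, draw]
FD 6: (15,-10) -> (9,-10) [heading=180, draw]
LT 180: heading 180 -> 0
FD 15: (9,-10) -> (24,-10) [heading=0, draw]
Final: pos=(24,-10), heading=0, 5 segment(s) drawn

Answer: 0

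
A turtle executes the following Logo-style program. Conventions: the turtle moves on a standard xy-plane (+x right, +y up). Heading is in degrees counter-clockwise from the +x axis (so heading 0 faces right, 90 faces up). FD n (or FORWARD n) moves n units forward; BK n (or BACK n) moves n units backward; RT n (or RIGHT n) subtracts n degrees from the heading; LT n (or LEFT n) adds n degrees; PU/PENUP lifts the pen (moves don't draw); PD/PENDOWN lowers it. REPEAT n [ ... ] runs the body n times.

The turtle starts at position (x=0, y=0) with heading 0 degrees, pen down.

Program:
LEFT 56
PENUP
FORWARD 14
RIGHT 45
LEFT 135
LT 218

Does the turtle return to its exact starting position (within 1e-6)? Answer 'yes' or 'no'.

Executing turtle program step by step:
Start: pos=(0,0), heading=0, pen down
LT 56: heading 0 -> 56
PU: pen up
FD 14: (0,0) -> (7.829,11.607) [heading=56, move]
RT 45: heading 56 -> 11
LT 135: heading 11 -> 146
LT 218: heading 146 -> 4
Final: pos=(7.829,11.607), heading=4, 0 segment(s) drawn

Start position: (0, 0)
Final position: (7.829, 11.607)
Distance = 14; >= 1e-6 -> NOT closed

Answer: no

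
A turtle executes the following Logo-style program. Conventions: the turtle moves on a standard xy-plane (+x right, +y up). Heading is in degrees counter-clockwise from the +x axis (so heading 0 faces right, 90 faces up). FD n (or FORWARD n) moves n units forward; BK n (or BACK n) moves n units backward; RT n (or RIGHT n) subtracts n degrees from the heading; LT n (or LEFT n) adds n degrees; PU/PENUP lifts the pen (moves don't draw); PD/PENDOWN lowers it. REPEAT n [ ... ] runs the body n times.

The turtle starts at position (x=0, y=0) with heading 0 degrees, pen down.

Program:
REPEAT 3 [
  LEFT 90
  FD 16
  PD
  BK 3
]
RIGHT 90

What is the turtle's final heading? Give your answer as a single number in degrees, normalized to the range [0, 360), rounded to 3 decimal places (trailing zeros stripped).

Executing turtle program step by step:
Start: pos=(0,0), heading=0, pen down
REPEAT 3 [
  -- iteration 1/3 --
  LT 90: heading 0 -> 90
  FD 16: (0,0) -> (0,16) [heading=90, draw]
  PD: pen down
  BK 3: (0,16) -> (0,13) [heading=90, draw]
  -- iteration 2/3 --
  LT 90: heading 90 -> 180
  FD 16: (0,13) -> (-16,13) [heading=180, draw]
  PD: pen down
  BK 3: (-16,13) -> (-13,13) [heading=180, draw]
  -- iteration 3/3 --
  LT 90: heading 180 -> 270
  FD 16: (-13,13) -> (-13,-3) [heading=270, draw]
  PD: pen down
  BK 3: (-13,-3) -> (-13,0) [heading=270, draw]
]
RT 90: heading 270 -> 180
Final: pos=(-13,0), heading=180, 6 segment(s) drawn

Answer: 180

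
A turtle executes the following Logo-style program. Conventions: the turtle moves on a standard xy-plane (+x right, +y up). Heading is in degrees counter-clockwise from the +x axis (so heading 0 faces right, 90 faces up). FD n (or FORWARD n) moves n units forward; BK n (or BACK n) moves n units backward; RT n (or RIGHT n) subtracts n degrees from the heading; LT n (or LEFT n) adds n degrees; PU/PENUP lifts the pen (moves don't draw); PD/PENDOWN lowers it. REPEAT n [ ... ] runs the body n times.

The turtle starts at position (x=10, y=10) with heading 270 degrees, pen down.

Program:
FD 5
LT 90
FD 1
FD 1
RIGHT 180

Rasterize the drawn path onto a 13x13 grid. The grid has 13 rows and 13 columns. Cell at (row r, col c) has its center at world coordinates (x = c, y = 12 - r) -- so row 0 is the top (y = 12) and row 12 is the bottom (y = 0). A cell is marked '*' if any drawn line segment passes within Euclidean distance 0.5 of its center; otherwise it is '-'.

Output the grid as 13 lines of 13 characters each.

Answer: -------------
-------------
----------*--
----------*--
----------*--
----------*--
----------*--
----------***
-------------
-------------
-------------
-------------
-------------

Derivation:
Segment 0: (10,10) -> (10,5)
Segment 1: (10,5) -> (11,5)
Segment 2: (11,5) -> (12,5)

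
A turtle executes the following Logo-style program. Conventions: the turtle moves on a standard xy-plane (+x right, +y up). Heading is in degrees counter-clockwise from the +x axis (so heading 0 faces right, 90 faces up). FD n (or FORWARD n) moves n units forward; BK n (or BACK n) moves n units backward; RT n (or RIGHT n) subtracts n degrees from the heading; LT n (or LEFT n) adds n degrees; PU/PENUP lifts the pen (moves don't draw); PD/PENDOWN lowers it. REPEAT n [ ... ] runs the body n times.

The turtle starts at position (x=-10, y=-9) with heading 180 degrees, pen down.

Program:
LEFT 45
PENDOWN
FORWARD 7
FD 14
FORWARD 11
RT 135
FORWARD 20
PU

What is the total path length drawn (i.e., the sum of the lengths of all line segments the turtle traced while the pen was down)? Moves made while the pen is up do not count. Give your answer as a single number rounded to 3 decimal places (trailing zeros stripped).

Executing turtle program step by step:
Start: pos=(-10,-9), heading=180, pen down
LT 45: heading 180 -> 225
PD: pen down
FD 7: (-10,-9) -> (-14.95,-13.95) [heading=225, draw]
FD 14: (-14.95,-13.95) -> (-24.849,-23.849) [heading=225, draw]
FD 11: (-24.849,-23.849) -> (-32.627,-31.627) [heading=225, draw]
RT 135: heading 225 -> 90
FD 20: (-32.627,-31.627) -> (-32.627,-11.627) [heading=90, draw]
PU: pen up
Final: pos=(-32.627,-11.627), heading=90, 4 segment(s) drawn

Segment lengths:
  seg 1: (-10,-9) -> (-14.95,-13.95), length = 7
  seg 2: (-14.95,-13.95) -> (-24.849,-23.849), length = 14
  seg 3: (-24.849,-23.849) -> (-32.627,-31.627), length = 11
  seg 4: (-32.627,-31.627) -> (-32.627,-11.627), length = 20
Total = 52

Answer: 52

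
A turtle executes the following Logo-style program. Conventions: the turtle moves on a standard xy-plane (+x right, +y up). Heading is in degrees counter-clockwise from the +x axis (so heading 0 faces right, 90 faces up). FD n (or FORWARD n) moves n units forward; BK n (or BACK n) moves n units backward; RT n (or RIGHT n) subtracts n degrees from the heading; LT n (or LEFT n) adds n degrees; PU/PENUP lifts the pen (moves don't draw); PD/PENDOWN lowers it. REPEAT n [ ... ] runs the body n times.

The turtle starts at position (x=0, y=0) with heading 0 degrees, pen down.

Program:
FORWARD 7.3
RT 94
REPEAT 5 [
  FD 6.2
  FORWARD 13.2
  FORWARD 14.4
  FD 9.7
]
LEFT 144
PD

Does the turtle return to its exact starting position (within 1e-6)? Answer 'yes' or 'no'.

Answer: no

Derivation:
Executing turtle program step by step:
Start: pos=(0,0), heading=0, pen down
FD 7.3: (0,0) -> (7.3,0) [heading=0, draw]
RT 94: heading 0 -> 266
REPEAT 5 [
  -- iteration 1/5 --
  FD 6.2: (7.3,0) -> (6.868,-6.185) [heading=266, draw]
  FD 13.2: (6.868,-6.185) -> (5.947,-19.353) [heading=266, draw]
  FD 14.4: (5.947,-19.353) -> (4.942,-33.718) [heading=266, draw]
  FD 9.7: (4.942,-33.718) -> (4.266,-43.394) [heading=266, draw]
  -- iteration 2/5 --
  FD 6.2: (4.266,-43.394) -> (3.833,-49.579) [heading=266, draw]
  FD 13.2: (3.833,-49.579) -> (2.912,-62.747) [heading=266, draw]
  FD 14.4: (2.912,-62.747) -> (1.908,-77.112) [heading=266, draw]
  FD 9.7: (1.908,-77.112) -> (1.231,-86.788) [heading=266, draw]
  -- iteration 3/5 --
  FD 6.2: (1.231,-86.788) -> (0.799,-92.973) [heading=266, draw]
  FD 13.2: (0.799,-92.973) -> (-0.122,-106.141) [heading=266, draw]
  FD 14.4: (-0.122,-106.141) -> (-1.127,-120.506) [heading=266, draw]
  FD 9.7: (-1.127,-120.506) -> (-1.803,-130.182) [heading=266, draw]
  -- iteration 4/5 --
  FD 6.2: (-1.803,-130.182) -> (-2.236,-136.367) [heading=266, draw]
  FD 13.2: (-2.236,-136.367) -> (-3.156,-149.535) [heading=266, draw]
  FD 14.4: (-3.156,-149.535) -> (-4.161,-163.9) [heading=266, draw]
  FD 9.7: (-4.161,-163.9) -> (-4.838,-173.576) [heading=266, draw]
  -- iteration 5/5 --
  FD 6.2: (-4.838,-173.576) -> (-5.27,-179.761) [heading=266, draw]
  FD 13.2: (-5.27,-179.761) -> (-6.191,-192.929) [heading=266, draw]
  FD 14.4: (-6.191,-192.929) -> (-7.195,-207.294) [heading=266, draw]
  FD 9.7: (-7.195,-207.294) -> (-7.872,-216.97) [heading=266, draw]
]
LT 144: heading 266 -> 50
PD: pen down
Final: pos=(-7.872,-216.97), heading=50, 21 segment(s) drawn

Start position: (0, 0)
Final position: (-7.872, -216.97)
Distance = 217.113; >= 1e-6 -> NOT closed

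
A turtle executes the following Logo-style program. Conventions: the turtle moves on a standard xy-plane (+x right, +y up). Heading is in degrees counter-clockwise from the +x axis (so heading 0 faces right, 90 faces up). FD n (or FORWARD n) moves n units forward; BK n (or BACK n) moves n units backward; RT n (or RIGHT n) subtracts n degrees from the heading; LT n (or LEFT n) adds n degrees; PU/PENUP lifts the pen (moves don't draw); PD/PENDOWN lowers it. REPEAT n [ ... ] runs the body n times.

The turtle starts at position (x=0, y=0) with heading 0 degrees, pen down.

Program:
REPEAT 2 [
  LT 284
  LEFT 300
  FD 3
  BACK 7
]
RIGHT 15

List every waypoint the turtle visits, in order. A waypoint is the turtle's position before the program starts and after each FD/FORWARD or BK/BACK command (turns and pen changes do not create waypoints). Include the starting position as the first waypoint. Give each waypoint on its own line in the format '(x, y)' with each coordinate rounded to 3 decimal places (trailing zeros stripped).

Executing turtle program step by step:
Start: pos=(0,0), heading=0, pen down
REPEAT 2 [
  -- iteration 1/2 --
  LT 284: heading 0 -> 284
  LT 300: heading 284 -> 224
  FD 3: (0,0) -> (-2.158,-2.084) [heading=224, draw]
  BK 7: (-2.158,-2.084) -> (2.877,2.779) [heading=224, draw]
  -- iteration 2/2 --
  LT 284: heading 224 -> 148
  LT 300: heading 148 -> 88
  FD 3: (2.877,2.779) -> (2.982,5.777) [heading=88, draw]
  BK 7: (2.982,5.777) -> (2.738,-1.219) [heading=88, draw]
]
RT 15: heading 88 -> 73
Final: pos=(2.738,-1.219), heading=73, 4 segment(s) drawn
Waypoints (5 total):
(0, 0)
(-2.158, -2.084)
(2.877, 2.779)
(2.982, 5.777)
(2.738, -1.219)

Answer: (0, 0)
(-2.158, -2.084)
(2.877, 2.779)
(2.982, 5.777)
(2.738, -1.219)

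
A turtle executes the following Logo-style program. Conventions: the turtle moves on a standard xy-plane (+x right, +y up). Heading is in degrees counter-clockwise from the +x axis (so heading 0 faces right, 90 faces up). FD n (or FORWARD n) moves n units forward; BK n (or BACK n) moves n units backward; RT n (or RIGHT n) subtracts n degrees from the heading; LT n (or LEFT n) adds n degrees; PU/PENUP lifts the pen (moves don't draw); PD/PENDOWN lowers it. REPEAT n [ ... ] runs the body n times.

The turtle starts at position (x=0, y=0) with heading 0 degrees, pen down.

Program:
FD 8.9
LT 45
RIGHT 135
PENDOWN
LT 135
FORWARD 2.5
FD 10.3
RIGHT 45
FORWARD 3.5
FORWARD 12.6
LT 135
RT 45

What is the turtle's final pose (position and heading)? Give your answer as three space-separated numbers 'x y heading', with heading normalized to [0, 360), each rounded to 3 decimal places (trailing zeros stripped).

Executing turtle program step by step:
Start: pos=(0,0), heading=0, pen down
FD 8.9: (0,0) -> (8.9,0) [heading=0, draw]
LT 45: heading 0 -> 45
RT 135: heading 45 -> 270
PD: pen down
LT 135: heading 270 -> 45
FD 2.5: (8.9,0) -> (10.668,1.768) [heading=45, draw]
FD 10.3: (10.668,1.768) -> (17.951,9.051) [heading=45, draw]
RT 45: heading 45 -> 0
FD 3.5: (17.951,9.051) -> (21.451,9.051) [heading=0, draw]
FD 12.6: (21.451,9.051) -> (34.051,9.051) [heading=0, draw]
LT 135: heading 0 -> 135
RT 45: heading 135 -> 90
Final: pos=(34.051,9.051), heading=90, 5 segment(s) drawn

Answer: 34.051 9.051 90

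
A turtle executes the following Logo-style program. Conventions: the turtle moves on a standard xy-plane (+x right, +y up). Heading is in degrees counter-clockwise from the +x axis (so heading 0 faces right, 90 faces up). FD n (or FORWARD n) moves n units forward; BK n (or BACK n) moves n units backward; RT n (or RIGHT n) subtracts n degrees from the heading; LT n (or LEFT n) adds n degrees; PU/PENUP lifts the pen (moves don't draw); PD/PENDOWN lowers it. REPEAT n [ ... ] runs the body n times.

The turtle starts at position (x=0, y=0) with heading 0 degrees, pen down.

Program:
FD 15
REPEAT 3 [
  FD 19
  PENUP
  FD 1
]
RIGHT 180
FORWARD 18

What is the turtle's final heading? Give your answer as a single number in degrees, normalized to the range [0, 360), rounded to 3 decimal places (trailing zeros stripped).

Answer: 180

Derivation:
Executing turtle program step by step:
Start: pos=(0,0), heading=0, pen down
FD 15: (0,0) -> (15,0) [heading=0, draw]
REPEAT 3 [
  -- iteration 1/3 --
  FD 19: (15,0) -> (34,0) [heading=0, draw]
  PU: pen up
  FD 1: (34,0) -> (35,0) [heading=0, move]
  -- iteration 2/3 --
  FD 19: (35,0) -> (54,0) [heading=0, move]
  PU: pen up
  FD 1: (54,0) -> (55,0) [heading=0, move]
  -- iteration 3/3 --
  FD 19: (55,0) -> (74,0) [heading=0, move]
  PU: pen up
  FD 1: (74,0) -> (75,0) [heading=0, move]
]
RT 180: heading 0 -> 180
FD 18: (75,0) -> (57,0) [heading=180, move]
Final: pos=(57,0), heading=180, 2 segment(s) drawn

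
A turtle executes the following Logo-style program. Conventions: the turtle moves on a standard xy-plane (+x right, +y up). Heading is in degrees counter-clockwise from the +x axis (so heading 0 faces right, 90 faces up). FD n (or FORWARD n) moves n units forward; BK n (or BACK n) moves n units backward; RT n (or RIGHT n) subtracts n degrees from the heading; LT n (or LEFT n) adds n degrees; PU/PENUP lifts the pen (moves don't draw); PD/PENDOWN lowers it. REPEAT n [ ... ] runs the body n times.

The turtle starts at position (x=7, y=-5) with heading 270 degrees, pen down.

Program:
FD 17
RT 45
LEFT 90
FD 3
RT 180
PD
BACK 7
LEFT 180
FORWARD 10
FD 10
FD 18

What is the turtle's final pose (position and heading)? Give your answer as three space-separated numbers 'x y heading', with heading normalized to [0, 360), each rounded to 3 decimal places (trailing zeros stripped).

Answer: 40.941 -55.941 315

Derivation:
Executing turtle program step by step:
Start: pos=(7,-5), heading=270, pen down
FD 17: (7,-5) -> (7,-22) [heading=270, draw]
RT 45: heading 270 -> 225
LT 90: heading 225 -> 315
FD 3: (7,-22) -> (9.121,-24.121) [heading=315, draw]
RT 180: heading 315 -> 135
PD: pen down
BK 7: (9.121,-24.121) -> (14.071,-29.071) [heading=135, draw]
LT 180: heading 135 -> 315
FD 10: (14.071,-29.071) -> (21.142,-36.142) [heading=315, draw]
FD 10: (21.142,-36.142) -> (28.213,-43.213) [heading=315, draw]
FD 18: (28.213,-43.213) -> (40.941,-55.941) [heading=315, draw]
Final: pos=(40.941,-55.941), heading=315, 6 segment(s) drawn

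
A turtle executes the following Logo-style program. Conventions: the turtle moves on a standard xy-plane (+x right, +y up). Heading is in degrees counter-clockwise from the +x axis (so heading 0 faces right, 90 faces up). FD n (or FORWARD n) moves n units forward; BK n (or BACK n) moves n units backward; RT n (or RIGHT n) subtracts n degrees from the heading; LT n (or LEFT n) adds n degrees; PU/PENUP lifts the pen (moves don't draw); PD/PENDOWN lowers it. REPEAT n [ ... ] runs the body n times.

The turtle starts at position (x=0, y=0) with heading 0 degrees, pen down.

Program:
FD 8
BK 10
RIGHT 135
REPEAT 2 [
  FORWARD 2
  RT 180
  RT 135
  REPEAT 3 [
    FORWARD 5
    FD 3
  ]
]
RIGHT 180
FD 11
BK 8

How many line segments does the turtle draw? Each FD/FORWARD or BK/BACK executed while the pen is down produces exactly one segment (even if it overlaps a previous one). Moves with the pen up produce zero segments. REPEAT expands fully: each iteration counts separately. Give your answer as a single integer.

Executing turtle program step by step:
Start: pos=(0,0), heading=0, pen down
FD 8: (0,0) -> (8,0) [heading=0, draw]
BK 10: (8,0) -> (-2,0) [heading=0, draw]
RT 135: heading 0 -> 225
REPEAT 2 [
  -- iteration 1/2 --
  FD 2: (-2,0) -> (-3.414,-1.414) [heading=225, draw]
  RT 180: heading 225 -> 45
  RT 135: heading 45 -> 270
  REPEAT 3 [
    -- iteration 1/3 --
    FD 5: (-3.414,-1.414) -> (-3.414,-6.414) [heading=270, draw]
    FD 3: (-3.414,-6.414) -> (-3.414,-9.414) [heading=270, draw]
    -- iteration 2/3 --
    FD 5: (-3.414,-9.414) -> (-3.414,-14.414) [heading=270, draw]
    FD 3: (-3.414,-14.414) -> (-3.414,-17.414) [heading=270, draw]
    -- iteration 3/3 --
    FD 5: (-3.414,-17.414) -> (-3.414,-22.414) [heading=270, draw]
    FD 3: (-3.414,-22.414) -> (-3.414,-25.414) [heading=270, draw]
  ]
  -- iteration 2/2 --
  FD 2: (-3.414,-25.414) -> (-3.414,-27.414) [heading=270, draw]
  RT 180: heading 270 -> 90
  RT 135: heading 90 -> 315
  REPEAT 3 [
    -- iteration 1/3 --
    FD 5: (-3.414,-27.414) -> (0.121,-30.95) [heading=315, draw]
    FD 3: (0.121,-30.95) -> (2.243,-33.071) [heading=315, draw]
    -- iteration 2/3 --
    FD 5: (2.243,-33.071) -> (5.778,-36.607) [heading=315, draw]
    FD 3: (5.778,-36.607) -> (7.899,-38.728) [heading=315, draw]
    -- iteration 3/3 --
    FD 5: (7.899,-38.728) -> (11.435,-42.263) [heading=315, draw]
    FD 3: (11.435,-42.263) -> (13.556,-44.385) [heading=315, draw]
  ]
]
RT 180: heading 315 -> 135
FD 11: (13.556,-44.385) -> (5.778,-36.607) [heading=135, draw]
BK 8: (5.778,-36.607) -> (11.435,-42.263) [heading=135, draw]
Final: pos=(11.435,-42.263), heading=135, 18 segment(s) drawn
Segments drawn: 18

Answer: 18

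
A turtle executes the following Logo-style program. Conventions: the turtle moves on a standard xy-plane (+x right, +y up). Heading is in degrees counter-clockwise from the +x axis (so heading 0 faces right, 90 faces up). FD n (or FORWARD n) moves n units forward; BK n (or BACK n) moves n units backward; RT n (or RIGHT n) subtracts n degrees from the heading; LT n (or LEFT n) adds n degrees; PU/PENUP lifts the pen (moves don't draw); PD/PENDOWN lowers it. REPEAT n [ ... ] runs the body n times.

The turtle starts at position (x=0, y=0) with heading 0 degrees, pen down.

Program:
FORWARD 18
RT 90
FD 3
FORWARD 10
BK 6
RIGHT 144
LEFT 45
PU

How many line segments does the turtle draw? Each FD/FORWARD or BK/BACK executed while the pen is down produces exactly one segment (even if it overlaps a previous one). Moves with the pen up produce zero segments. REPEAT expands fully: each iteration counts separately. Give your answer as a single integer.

Executing turtle program step by step:
Start: pos=(0,0), heading=0, pen down
FD 18: (0,0) -> (18,0) [heading=0, draw]
RT 90: heading 0 -> 270
FD 3: (18,0) -> (18,-3) [heading=270, draw]
FD 10: (18,-3) -> (18,-13) [heading=270, draw]
BK 6: (18,-13) -> (18,-7) [heading=270, draw]
RT 144: heading 270 -> 126
LT 45: heading 126 -> 171
PU: pen up
Final: pos=(18,-7), heading=171, 4 segment(s) drawn
Segments drawn: 4

Answer: 4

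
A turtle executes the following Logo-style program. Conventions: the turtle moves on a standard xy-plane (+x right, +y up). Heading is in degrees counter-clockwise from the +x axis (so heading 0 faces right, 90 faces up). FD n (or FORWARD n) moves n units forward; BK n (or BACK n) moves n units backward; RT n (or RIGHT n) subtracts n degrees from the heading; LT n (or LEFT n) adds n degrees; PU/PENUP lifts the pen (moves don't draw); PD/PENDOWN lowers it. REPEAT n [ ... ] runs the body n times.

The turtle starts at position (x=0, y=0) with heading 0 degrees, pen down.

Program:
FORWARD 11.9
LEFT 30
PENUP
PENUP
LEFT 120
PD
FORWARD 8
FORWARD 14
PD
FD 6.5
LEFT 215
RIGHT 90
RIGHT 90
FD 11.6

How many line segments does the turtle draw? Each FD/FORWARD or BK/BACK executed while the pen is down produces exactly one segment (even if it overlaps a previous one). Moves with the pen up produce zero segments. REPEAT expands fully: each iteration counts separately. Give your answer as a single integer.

Answer: 5

Derivation:
Executing turtle program step by step:
Start: pos=(0,0), heading=0, pen down
FD 11.9: (0,0) -> (11.9,0) [heading=0, draw]
LT 30: heading 0 -> 30
PU: pen up
PU: pen up
LT 120: heading 30 -> 150
PD: pen down
FD 8: (11.9,0) -> (4.972,4) [heading=150, draw]
FD 14: (4.972,4) -> (-7.153,11) [heading=150, draw]
PD: pen down
FD 6.5: (-7.153,11) -> (-12.782,14.25) [heading=150, draw]
LT 215: heading 150 -> 5
RT 90: heading 5 -> 275
RT 90: heading 275 -> 185
FD 11.6: (-12.782,14.25) -> (-24.338,13.239) [heading=185, draw]
Final: pos=(-24.338,13.239), heading=185, 5 segment(s) drawn
Segments drawn: 5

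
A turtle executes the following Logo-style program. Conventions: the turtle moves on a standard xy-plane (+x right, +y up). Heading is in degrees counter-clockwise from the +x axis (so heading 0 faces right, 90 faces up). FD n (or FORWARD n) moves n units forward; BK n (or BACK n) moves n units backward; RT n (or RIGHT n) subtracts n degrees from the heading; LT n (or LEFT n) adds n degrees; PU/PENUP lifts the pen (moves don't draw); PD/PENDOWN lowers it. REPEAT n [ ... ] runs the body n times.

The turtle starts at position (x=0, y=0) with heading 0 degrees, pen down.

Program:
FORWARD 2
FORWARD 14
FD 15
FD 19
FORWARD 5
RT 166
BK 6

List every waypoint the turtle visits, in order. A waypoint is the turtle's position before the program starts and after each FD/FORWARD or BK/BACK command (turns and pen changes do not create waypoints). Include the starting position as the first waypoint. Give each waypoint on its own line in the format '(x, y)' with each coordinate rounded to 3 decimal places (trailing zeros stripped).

Answer: (0, 0)
(2, 0)
(16, 0)
(31, 0)
(50, 0)
(55, 0)
(60.822, 1.452)

Derivation:
Executing turtle program step by step:
Start: pos=(0,0), heading=0, pen down
FD 2: (0,0) -> (2,0) [heading=0, draw]
FD 14: (2,0) -> (16,0) [heading=0, draw]
FD 15: (16,0) -> (31,0) [heading=0, draw]
FD 19: (31,0) -> (50,0) [heading=0, draw]
FD 5: (50,0) -> (55,0) [heading=0, draw]
RT 166: heading 0 -> 194
BK 6: (55,0) -> (60.822,1.452) [heading=194, draw]
Final: pos=(60.822,1.452), heading=194, 6 segment(s) drawn
Waypoints (7 total):
(0, 0)
(2, 0)
(16, 0)
(31, 0)
(50, 0)
(55, 0)
(60.822, 1.452)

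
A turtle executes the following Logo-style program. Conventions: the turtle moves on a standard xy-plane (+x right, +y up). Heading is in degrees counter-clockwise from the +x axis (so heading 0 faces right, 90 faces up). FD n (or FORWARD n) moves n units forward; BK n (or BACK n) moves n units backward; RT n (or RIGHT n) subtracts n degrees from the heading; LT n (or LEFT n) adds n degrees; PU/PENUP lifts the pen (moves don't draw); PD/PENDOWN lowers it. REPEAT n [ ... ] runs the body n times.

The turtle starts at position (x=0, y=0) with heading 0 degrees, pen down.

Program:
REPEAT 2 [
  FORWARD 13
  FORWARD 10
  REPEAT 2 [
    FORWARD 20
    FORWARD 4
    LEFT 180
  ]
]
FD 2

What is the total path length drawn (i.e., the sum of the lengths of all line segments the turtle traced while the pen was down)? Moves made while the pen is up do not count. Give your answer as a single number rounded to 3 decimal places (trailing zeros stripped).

Executing turtle program step by step:
Start: pos=(0,0), heading=0, pen down
REPEAT 2 [
  -- iteration 1/2 --
  FD 13: (0,0) -> (13,0) [heading=0, draw]
  FD 10: (13,0) -> (23,0) [heading=0, draw]
  REPEAT 2 [
    -- iteration 1/2 --
    FD 20: (23,0) -> (43,0) [heading=0, draw]
    FD 4: (43,0) -> (47,0) [heading=0, draw]
    LT 180: heading 0 -> 180
    -- iteration 2/2 --
    FD 20: (47,0) -> (27,0) [heading=180, draw]
    FD 4: (27,0) -> (23,0) [heading=180, draw]
    LT 180: heading 180 -> 0
  ]
  -- iteration 2/2 --
  FD 13: (23,0) -> (36,0) [heading=0, draw]
  FD 10: (36,0) -> (46,0) [heading=0, draw]
  REPEAT 2 [
    -- iteration 1/2 --
    FD 20: (46,0) -> (66,0) [heading=0, draw]
    FD 4: (66,0) -> (70,0) [heading=0, draw]
    LT 180: heading 0 -> 180
    -- iteration 2/2 --
    FD 20: (70,0) -> (50,0) [heading=180, draw]
    FD 4: (50,0) -> (46,0) [heading=180, draw]
    LT 180: heading 180 -> 0
  ]
]
FD 2: (46,0) -> (48,0) [heading=0, draw]
Final: pos=(48,0), heading=0, 13 segment(s) drawn

Segment lengths:
  seg 1: (0,0) -> (13,0), length = 13
  seg 2: (13,0) -> (23,0), length = 10
  seg 3: (23,0) -> (43,0), length = 20
  seg 4: (43,0) -> (47,0), length = 4
  seg 5: (47,0) -> (27,0), length = 20
  seg 6: (27,0) -> (23,0), length = 4
  seg 7: (23,0) -> (36,0), length = 13
  seg 8: (36,0) -> (46,0), length = 10
  seg 9: (46,0) -> (66,0), length = 20
  seg 10: (66,0) -> (70,0), length = 4
  seg 11: (70,0) -> (50,0), length = 20
  seg 12: (50,0) -> (46,0), length = 4
  seg 13: (46,0) -> (48,0), length = 2
Total = 144

Answer: 144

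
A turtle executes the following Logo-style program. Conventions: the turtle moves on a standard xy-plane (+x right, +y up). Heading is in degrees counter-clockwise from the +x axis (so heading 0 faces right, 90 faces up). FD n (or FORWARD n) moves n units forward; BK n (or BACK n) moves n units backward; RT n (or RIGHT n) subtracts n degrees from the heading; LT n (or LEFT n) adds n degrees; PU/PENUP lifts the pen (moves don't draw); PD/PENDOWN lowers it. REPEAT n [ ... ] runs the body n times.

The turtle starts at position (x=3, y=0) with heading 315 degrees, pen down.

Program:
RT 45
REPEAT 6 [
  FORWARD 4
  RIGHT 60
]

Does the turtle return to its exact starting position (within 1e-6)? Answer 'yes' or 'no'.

Answer: yes

Derivation:
Executing turtle program step by step:
Start: pos=(3,0), heading=315, pen down
RT 45: heading 315 -> 270
REPEAT 6 [
  -- iteration 1/6 --
  FD 4: (3,0) -> (3,-4) [heading=270, draw]
  RT 60: heading 270 -> 210
  -- iteration 2/6 --
  FD 4: (3,-4) -> (-0.464,-6) [heading=210, draw]
  RT 60: heading 210 -> 150
  -- iteration 3/6 --
  FD 4: (-0.464,-6) -> (-3.928,-4) [heading=150, draw]
  RT 60: heading 150 -> 90
  -- iteration 4/6 --
  FD 4: (-3.928,-4) -> (-3.928,0) [heading=90, draw]
  RT 60: heading 90 -> 30
  -- iteration 5/6 --
  FD 4: (-3.928,0) -> (-0.464,2) [heading=30, draw]
  RT 60: heading 30 -> 330
  -- iteration 6/6 --
  FD 4: (-0.464,2) -> (3,0) [heading=330, draw]
  RT 60: heading 330 -> 270
]
Final: pos=(3,0), heading=270, 6 segment(s) drawn

Start position: (3, 0)
Final position: (3, 0)
Distance = 0; < 1e-6 -> CLOSED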